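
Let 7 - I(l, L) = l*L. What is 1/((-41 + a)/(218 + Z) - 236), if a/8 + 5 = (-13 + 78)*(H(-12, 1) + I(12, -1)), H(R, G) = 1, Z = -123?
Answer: -95/12101 ≈ -0.0078506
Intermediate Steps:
I(l, L) = 7 - L*l (I(l, L) = 7 - l*L = 7 - L*l)
a = 10360 (a = -40 + 8*((-13 + 78)*(1 + (7 - 1*(-1)*12))) = -40 + 8*(65*(1 + (7 + 12))) = -40 + 8*(65*(1 + 19)) = -40 + 8*(65*20) = -40 + 8*1300 = -40 + 10400 = 10360)
1/((-41 + a)/(218 + Z) - 236) = 1/((-41 + 10360)/(218 - 123) - 236) = 1/(10319/95 - 236) = 1/(-12101/95) = -95/12101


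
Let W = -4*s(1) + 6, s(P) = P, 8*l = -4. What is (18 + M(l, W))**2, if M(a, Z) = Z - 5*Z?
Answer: 100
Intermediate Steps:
l = -1/2 (l = (1/8)*(-4) = -1/2 ≈ -0.50000)
W = 2 (W = -4*1 + 6 = -4 + 6 = 2)
M(a, Z) = -4*Z
(18 + M(l, W))**2 = (18 - 4*2)**2 = (18 - 8)**2 = 10**2 = 100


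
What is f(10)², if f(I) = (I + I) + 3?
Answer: 529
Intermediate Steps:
f(I) = 3 + 2*I (f(I) = 2*I + 3 = 3 + 2*I)
f(10)² = (3 + 2*10)² = (3 + 20)² = 23² = 529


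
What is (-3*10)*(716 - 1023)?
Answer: 9210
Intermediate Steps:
(-3*10)*(716 - 1023) = -30*(-307) = 9210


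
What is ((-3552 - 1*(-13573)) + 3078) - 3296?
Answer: 9803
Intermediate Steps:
((-3552 - 1*(-13573)) + 3078) - 3296 = ((-3552 + 13573) + 3078) - 3296 = (10021 + 3078) - 3296 = 13099 - 3296 = 9803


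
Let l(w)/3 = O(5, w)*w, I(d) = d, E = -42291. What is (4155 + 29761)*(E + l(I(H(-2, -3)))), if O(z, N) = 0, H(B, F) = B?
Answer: -1434341556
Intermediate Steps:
l(w) = 0 (l(w) = 3*(0*w) = 3*0 = 0)
(4155 + 29761)*(E + l(I(H(-2, -3)))) = (4155 + 29761)*(-42291 + 0) = 33916*(-42291) = -1434341556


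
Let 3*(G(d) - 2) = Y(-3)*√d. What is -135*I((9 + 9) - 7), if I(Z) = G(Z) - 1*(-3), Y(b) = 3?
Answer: -675 - 135*√11 ≈ -1122.7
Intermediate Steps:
G(d) = 2 + √d (G(d) = 2 + (3*√d)/3 = 2 + √d)
I(Z) = 5 + √Z (I(Z) = (2 + √Z) - 1*(-3) = (2 + √Z) + 3 = 5 + √Z)
-135*I((9 + 9) - 7) = -135*(5 + √((9 + 9) - 7)) = -135*(5 + √(18 - 7)) = -135*(5 + √11) = -675 - 135*√11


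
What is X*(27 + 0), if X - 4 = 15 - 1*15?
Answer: 108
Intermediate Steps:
X = 4 (X = 4 + (15 - 1*15) = 4 + (15 - 15) = 4 + 0 = 4)
X*(27 + 0) = 4*(27 + 0) = 4*27 = 108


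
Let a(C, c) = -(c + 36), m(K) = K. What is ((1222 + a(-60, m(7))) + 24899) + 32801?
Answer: 58879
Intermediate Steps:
a(C, c) = -36 - c (a(C, c) = -(36 + c) = -36 - c)
((1222 + a(-60, m(7))) + 24899) + 32801 = ((1222 + (-36 - 1*7)) + 24899) + 32801 = ((1222 + (-36 - 7)) + 24899) + 32801 = ((1222 - 43) + 24899) + 32801 = (1179 + 24899) + 32801 = 26078 + 32801 = 58879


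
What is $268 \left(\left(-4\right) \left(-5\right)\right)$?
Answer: $5360$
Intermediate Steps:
$268 \left(\left(-4\right) \left(-5\right)\right) = 268 \cdot 20 = 5360$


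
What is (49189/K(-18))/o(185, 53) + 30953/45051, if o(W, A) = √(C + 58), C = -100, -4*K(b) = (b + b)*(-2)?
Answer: 30953/45051 + 7027*I*√42/108 ≈ 0.68707 + 421.67*I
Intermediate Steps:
K(b) = b (K(b) = -(b + b)*(-2)/4 = -2*b*(-2)/4 = -(-1)*b = b)
o(W, A) = I*√42 (o(W, A) = √(-100 + 58) = √(-42) = I*√42)
(49189/K(-18))/o(185, 53) + 30953/45051 = (49189/(-18))/((I*√42)) + 30953/45051 = (49189*(-1/18))*(-I*√42/42) + 30953*(1/45051) = -(-7027)*I*√42/108 + 30953/45051 = 7027*I*√42/108 + 30953/45051 = 30953/45051 + 7027*I*√42/108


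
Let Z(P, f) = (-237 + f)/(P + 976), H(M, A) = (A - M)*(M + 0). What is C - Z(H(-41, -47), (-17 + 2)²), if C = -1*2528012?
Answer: -1544615326/611 ≈ -2.5280e+6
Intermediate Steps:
H(M, A) = M*(A - M) (H(M, A) = (A - M)*M = M*(A - M))
Z(P, f) = (-237 + f)/(976 + P)
C = -2528012
C - Z(H(-41, -47), (-17 + 2)²) = -2528012 - (-237 + (-17 + 2)²)/(976 - 41*(-47 - 1*(-41))) = -2528012 - (-237 + (-15)²)/(976 - 41*(-47 + 41)) = -2528012 - (-237 + 225)/(976 - 41*(-6)) = -2528012 - (-12)/(976 + 246) = -2528012 - (-12)/1222 = -2528012 - 1*(-6/611) = -2528012 + 6/611 = -1544615326/611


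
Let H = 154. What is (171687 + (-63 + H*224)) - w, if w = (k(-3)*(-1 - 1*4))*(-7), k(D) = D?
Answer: 206225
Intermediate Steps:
w = -105 (w = -3*(-1 - 1*4)*(-7) = -3*(-1 - 4)*(-7) = -3*(-5)*(-7) = 15*(-7) = -105)
(171687 + (-63 + H*224)) - w = (171687 + (-63 + 154*224)) - 1*(-105) = (171687 + (-63 + 34496)) + 105 = (171687 + 34433) + 105 = 206120 + 105 = 206225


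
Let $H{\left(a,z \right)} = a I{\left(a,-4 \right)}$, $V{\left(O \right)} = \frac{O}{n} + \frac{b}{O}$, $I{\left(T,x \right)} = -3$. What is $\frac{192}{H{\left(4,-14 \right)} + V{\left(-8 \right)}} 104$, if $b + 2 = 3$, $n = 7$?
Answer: $- \frac{1118208}{743} \approx -1505.0$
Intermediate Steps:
$b = 1$ ($b = -2 + 3 = 1$)
$V{\left(O \right)} = \frac{1}{O} + \frac{O}{7}$ ($V{\left(O \right)} = \frac{O}{7} + 1 \frac{1}{O} = O \frac{1}{7} + \frac{1}{O} = \frac{O}{7} + \frac{1}{O} = \frac{1}{O} + \frac{O}{7}$)
$H{\left(a,z \right)} = - 3 a$ ($H{\left(a,z \right)} = a \left(-3\right) = - 3 a$)
$\frac{192}{H{\left(4,-14 \right)} + V{\left(-8 \right)}} 104 = \frac{192}{\left(-3\right) 4 + \left(\frac{1}{-8} + \frac{1}{7} \left(-8\right)\right)} 104 = \frac{192}{-12 - \frac{71}{56}} \cdot 104 = \frac{192}{- \frac{743}{56}} \cdot 104 = 192 \left(- \frac{56}{743}\right) 104 = \left(- \frac{10752}{743}\right) 104 = - \frac{1118208}{743}$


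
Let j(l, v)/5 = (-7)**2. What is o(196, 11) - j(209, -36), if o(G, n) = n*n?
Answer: -124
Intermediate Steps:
j(l, v) = 245 (j(l, v) = 5*(-7)**2 = 5*49 = 245)
o(G, n) = n**2
o(196, 11) - j(209, -36) = 11**2 - 1*245 = 121 - 245 = -124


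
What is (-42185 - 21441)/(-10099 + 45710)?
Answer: -63626/35611 ≈ -1.7867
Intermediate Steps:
(-42185 - 21441)/(-10099 + 45710) = -63626/35611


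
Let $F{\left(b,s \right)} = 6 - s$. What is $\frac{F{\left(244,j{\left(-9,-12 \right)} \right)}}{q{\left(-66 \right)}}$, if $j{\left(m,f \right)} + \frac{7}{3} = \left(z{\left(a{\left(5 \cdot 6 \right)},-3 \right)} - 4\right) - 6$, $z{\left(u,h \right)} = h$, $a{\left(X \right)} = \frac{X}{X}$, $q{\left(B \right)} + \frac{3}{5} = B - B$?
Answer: $- \frac{320}{9} \approx -35.556$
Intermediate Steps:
$q{\left(B \right)} = - \frac{3}{5}$ ($q{\left(B \right)} = - \frac{3}{5} + \left(B - B\right) = - \frac{3}{5} + 0 = - \frac{3}{5}$)
$a{\left(X \right)} = 1$
$j{\left(m,f \right)} = - \frac{46}{3}$ ($j{\left(m,f \right)} = - \frac{7}{3} - 13 = - \frac{46}{3}$)
$\frac{F{\left(244,j{\left(-9,-12 \right)} \right)}}{q{\left(-66 \right)}} = \frac{6 - - \frac{46}{3}}{- \frac{3}{5}} = \left(6 + \frac{46}{3}\right) \left(- \frac{5}{3}\right) = \frac{64}{3} \left(- \frac{5}{3}\right) = - \frac{320}{9}$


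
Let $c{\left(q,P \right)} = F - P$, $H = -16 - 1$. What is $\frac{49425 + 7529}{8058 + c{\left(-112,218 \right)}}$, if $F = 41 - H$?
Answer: $\frac{28477}{3949} \approx 7.2112$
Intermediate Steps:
$H = -17$ ($H = -16 - 1 = -17$)
$F = 58$ ($F = 41 - -17 = 41 + 17 = 58$)
$c{\left(q,P \right)} = 58 - P$
$\frac{49425 + 7529}{8058 + c{\left(-112,218 \right)}} = \frac{49425 + 7529}{8058 + \left(58 - 218\right)} = \frac{56954}{8058 + \left(58 - 218\right)} = \frac{56954}{8058 - 160} = \frac{56954}{7898} = 56954 \cdot \frac{1}{7898} = \frac{28477}{3949}$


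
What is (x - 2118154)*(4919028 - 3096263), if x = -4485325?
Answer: -12036590399435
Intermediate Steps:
(x - 2118154)*(4919028 - 3096263) = (-4485325 - 2118154)*(4919028 - 3096263) = -6603479*1822765 = -12036590399435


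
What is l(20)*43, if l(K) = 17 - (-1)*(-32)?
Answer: -645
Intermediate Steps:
l(K) = -15 (l(K) = 17 - 1*32 = 17 - 32 = -15)
l(20)*43 = -15*43 = -645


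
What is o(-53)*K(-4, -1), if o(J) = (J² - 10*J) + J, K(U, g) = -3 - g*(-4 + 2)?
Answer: -16430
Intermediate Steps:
K(U, g) = -3 + 2*g (K(U, g) = -3 - g*(-2) = -3 - (-2)*g = -3 + 2*g)
o(J) = J² - 9*J
o(-53)*K(-4, -1) = (-53*(-9 - 53))*(-3 + 2*(-1)) = (-53*(-62))*(-3 - 2) = 3286*(-5) = -16430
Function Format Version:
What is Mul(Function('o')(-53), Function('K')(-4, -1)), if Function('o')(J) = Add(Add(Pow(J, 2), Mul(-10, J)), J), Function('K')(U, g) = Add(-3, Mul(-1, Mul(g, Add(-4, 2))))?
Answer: -16430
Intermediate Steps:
Function('K')(U, g) = Add(-3, Mul(2, g)) (Function('K')(U, g) = Add(-3, Mul(-1, Mul(g, -2))) = Add(-3, Mul(-1, Mul(-2, g))) = Add(-3, Mul(2, g)))
Function('o')(J) = Add(Pow(J, 2), Mul(-9, J))
Mul(Function('o')(-53), Function('K')(-4, -1)) = Mul(Mul(-53, Add(-9, -53)), Add(-3, Mul(2, -1))) = Mul(Mul(-53, -62), Add(-3, -2)) = Mul(3286, -5) = -16430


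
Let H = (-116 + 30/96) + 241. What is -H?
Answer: -2005/16 ≈ -125.31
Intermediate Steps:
H = 2005/16 (H = (-116 + 30*(1/96)) + 241 = (-116 + 5/16) + 241 = -1851/16 + 241 = 2005/16 ≈ 125.31)
-H = -1*2005/16 = -2005/16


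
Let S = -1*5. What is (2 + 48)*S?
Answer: -250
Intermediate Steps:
S = -5
(2 + 48)*S = (2 + 48)*(-5) = 50*(-5) = -250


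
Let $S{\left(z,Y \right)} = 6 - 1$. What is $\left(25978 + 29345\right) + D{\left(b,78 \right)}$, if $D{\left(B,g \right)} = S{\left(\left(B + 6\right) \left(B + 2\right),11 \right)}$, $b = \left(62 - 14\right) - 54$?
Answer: $55328$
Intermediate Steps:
$S{\left(z,Y \right)} = 5$
$b = -6$ ($b = 48 - 54 = -6$)
$D{\left(B,g \right)} = 5$
$\left(25978 + 29345\right) + D{\left(b,78 \right)} = \left(25978 + 29345\right) + 5 = 55323 + 5 = 55328$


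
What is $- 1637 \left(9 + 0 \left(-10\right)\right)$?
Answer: $-14733$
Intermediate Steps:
$- 1637 \left(9 + 0 \left(-10\right)\right) = - 1637 \left(9 + 0\right) = \left(-1637\right) 9 = -14733$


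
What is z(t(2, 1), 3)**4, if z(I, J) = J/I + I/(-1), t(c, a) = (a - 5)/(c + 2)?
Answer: 16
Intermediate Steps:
t(c, a) = (-5 + a)/(2 + c)
z(I, J) = -I + J/I (z(I, J) = J/I + I*(-1) = J/I - I = -I + J/I)
z(t(2, 1), 3)**4 = (-(-5 + 1)/(2 + 2) + 3/(((-5 + 1)/(2 + 2))))**4 = (-(-4)/4 + 3/((-4/4)))**4 = (-(-4)/4 + 3/(((1/4)*(-4))))**4 = (-1*(-1) + 3/(-1))**4 = (1 + 3*(-1))**4 = (1 - 3)**4 = (-2)**4 = 16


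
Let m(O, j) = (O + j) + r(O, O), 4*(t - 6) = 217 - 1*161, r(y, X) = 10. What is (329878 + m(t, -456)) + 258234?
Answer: 587686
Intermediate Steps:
t = 20 (t = 6 + (217 - 1*161)/4 = 6 + (217 - 161)/4 = 6 + (¼)*56 = 6 + 14 = 20)
m(O, j) = 10 + O + j (m(O, j) = (O + j) + 10 = 10 + O + j)
(329878 + m(t, -456)) + 258234 = (329878 + (10 + 20 - 456)) + 258234 = (329878 - 426) + 258234 = 329452 + 258234 = 587686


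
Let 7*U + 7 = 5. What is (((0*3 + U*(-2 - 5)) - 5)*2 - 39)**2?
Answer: 2025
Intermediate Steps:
U = -2/7 (U = -1 + (1/7)*5 = -1 + 5/7 = -2/7 ≈ -0.28571)
(((0*3 + U*(-2 - 5)) - 5)*2 - 39)**2 = (((0*3 - 2*(-2 - 5)/7) - 5)*2 - 39)**2 = (((0 - 2/7*(-7)) - 5)*2 - 39)**2 = (((0 + 2) - 5)*2 - 39)**2 = ((2 - 5)*2 - 39)**2 = (-3*2 - 39)**2 = (-6 - 39)**2 = (-45)**2 = 2025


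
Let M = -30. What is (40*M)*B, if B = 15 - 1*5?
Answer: -12000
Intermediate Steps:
B = 10 (B = 15 - 5 = 10)
(40*M)*B = (40*(-30))*10 = -1200*10 = -12000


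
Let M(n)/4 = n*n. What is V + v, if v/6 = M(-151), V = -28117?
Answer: 519107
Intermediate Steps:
M(n) = 4*n² (M(n) = 4*(n*n) = 4*n²)
v = 547224 (v = 6*(4*(-151)²) = 6*(4*22801) = 6*91204 = 547224)
V + v = -28117 + 547224 = 519107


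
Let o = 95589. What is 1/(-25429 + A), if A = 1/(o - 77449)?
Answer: -18140/461282059 ≈ -3.9325e-5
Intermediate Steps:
A = 1/18140 (A = 1/(95589 - 77449) = 1/18140 ≈ 5.5127e-5)
1/(-25429 + A) = 1/(-25429 + 1/18140) = 1/(-461282059/18140) = -18140/461282059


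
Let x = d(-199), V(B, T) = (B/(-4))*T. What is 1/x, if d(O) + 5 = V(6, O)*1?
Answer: 2/587 ≈ 0.0034072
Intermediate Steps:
V(B, T) = -B*T/4 (V(B, T) = (B*(-¼))*T = (-B/4)*T = -B*T/4)
d(O) = -5 - 3*O/2 (d(O) = -5 - ¼*6*O*1 = -5 - 3*O/2*1 = -5 - 3*O/2)
x = 587/2 (x = -5 - 3/2*(-199) = -5 + 597/2 = 587/2 ≈ 293.50)
1/x = 1/(587/2) = 2/587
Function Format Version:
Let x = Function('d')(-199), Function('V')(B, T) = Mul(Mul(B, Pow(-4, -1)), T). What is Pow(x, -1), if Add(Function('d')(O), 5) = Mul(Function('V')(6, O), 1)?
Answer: Rational(2, 587) ≈ 0.0034072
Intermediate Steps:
Function('V')(B, T) = Mul(Rational(-1, 4), B, T) (Function('V')(B, T) = Mul(Mul(B, Rational(-1, 4)), T) = Mul(Mul(Rational(-1, 4), B), T) = Mul(Rational(-1, 4), B, T))
Function('d')(O) = Add(-5, Mul(Rational(-3, 2), O)) (Function('d')(O) = Add(-5, Mul(Mul(Rational(-1, 4), 6, O), 1)) = Add(-5, Mul(Mul(Rational(-3, 2), O), 1)) = Add(-5, Mul(Rational(-3, 2), O)))
x = Rational(587, 2) (x = Add(-5, Mul(Rational(-3, 2), -199)) = Add(-5, Rational(597, 2)) = Rational(587, 2) ≈ 293.50)
Pow(x, -1) = Pow(Rational(587, 2), -1) = Rational(2, 587)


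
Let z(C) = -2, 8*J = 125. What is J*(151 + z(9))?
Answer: 18625/8 ≈ 2328.1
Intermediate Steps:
J = 125/8 (J = (⅛)*125 = 125/8 ≈ 15.625)
J*(151 + z(9)) = 125*(151 - 2)/8 = (125/8)*149 = 18625/8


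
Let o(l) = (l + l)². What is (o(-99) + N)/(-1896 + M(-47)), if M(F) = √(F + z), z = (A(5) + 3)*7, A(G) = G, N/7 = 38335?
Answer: -307549/1893 ≈ -162.47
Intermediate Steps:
N = 268345 (N = 7*38335 = 268345)
o(l) = 4*l² (o(l) = (2*l)² = 4*l²)
z = 56 (z = (5 + 3)*7 = 8*7 = 56)
M(F) = √(56 + F) (M(F) = √(F + 56) = √(56 + F))
(o(-99) + N)/(-1896 + M(-47)) = (4*(-99)² + 268345)/(-1896 + √(56 - 47)) = (4*9801 + 268345)/(-1896 + √9) = (39204 + 268345)/(-1896 + 3) = 307549/(-1893) = 307549*(-1/1893) = -307549/1893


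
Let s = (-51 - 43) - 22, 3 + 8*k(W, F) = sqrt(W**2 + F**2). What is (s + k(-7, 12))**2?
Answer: (931 - sqrt(193))**2/64 ≈ 13142.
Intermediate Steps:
k(W, F) = -3/8 + sqrt(F**2 + W**2)/8 (k(W, F) = -3/8 + sqrt(W**2 + F**2)/8 = -3/8 + sqrt(F**2 + W**2)/8)
s = -116 (s = -94 - 22 = -116)
(s + k(-7, 12))**2 = (-116 + (-3/8 + sqrt(12**2 + (-7)**2)/8))**2 = (-116 + (-3/8 + sqrt(144 + 49)/8))**2 = (-116 + (-3/8 + sqrt(193)/8))**2 = (-931/8 + sqrt(193)/8)**2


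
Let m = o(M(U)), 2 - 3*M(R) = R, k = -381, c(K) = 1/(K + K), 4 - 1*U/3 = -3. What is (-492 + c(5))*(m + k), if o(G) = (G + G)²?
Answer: 1952843/18 ≈ 1.0849e+5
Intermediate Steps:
U = 21 (U = 12 - 3*(-3) = 12 + 9 = 21)
c(K) = 1/(2*K)
M(R) = ⅔ - R/3
o(G) = 4*G² (o(G) = (2*G)² = 4*G²)
m = 1444/9 (m = 4*(⅔ - ⅓*21)² = 4*(⅔ - 7)² = 4*(-19/3)² = 4*(361/9) = 1444/9 ≈ 160.44)
(-492 + c(5))*(m + k) = (-492 + (½)/5)*(1444/9 - 381) = (-492 + (½)*(⅕))*(-1985/9) = (-492 + ⅒)*(-1985/9) = -4919/10*(-1985/9) = 1952843/18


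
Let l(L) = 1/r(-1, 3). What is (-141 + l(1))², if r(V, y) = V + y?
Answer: 78961/4 ≈ 19740.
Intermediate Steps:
l(L) = ½ (l(L) = 1/(-1 + 3) = 1/2 = ½)
(-141 + l(1))² = (-141 + ½)² = (-281/2)² = 78961/4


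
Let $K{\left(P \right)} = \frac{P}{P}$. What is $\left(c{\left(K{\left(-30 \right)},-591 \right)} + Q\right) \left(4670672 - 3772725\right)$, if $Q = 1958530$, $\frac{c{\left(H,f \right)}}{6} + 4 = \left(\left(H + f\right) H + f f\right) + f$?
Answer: $3634086691382$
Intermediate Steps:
$K{\left(P \right)} = 1$
$c{\left(H,f \right)} = -24 + 6 f + 6 f^{2} + 6 H \left(H + f\right)$ ($c{\left(H,f \right)} = -24 + 6 \left(\left(\left(H + f\right) H + f f\right) + f\right) = -24 + 6 \left(\left(H \left(H + f\right) + f^{2}\right) + f\right) = -24 + 6 \left(\left(f^{2} + H \left(H + f\right)\right) + f\right) = -24 + 6 \left(f + f^{2} + H \left(H + f\right)\right) = -24 + \left(6 f + 6 f^{2} + 6 H \left(H + f\right)\right) = -24 + 6 f + 6 f^{2} + 6 H \left(H + f\right)$)
$\left(c{\left(K{\left(-30 \right)},-591 \right)} + Q\right) \left(4670672 - 3772725\right) = \left(\left(-24 + 6 \left(-591\right) + 6 \cdot 1^{2} + 6 \left(-591\right)^{2} + 6 \cdot 1 \left(-591\right)\right) + 1958530\right) \left(4670672 - 3772725\right) = \left(\left(-24 - 3546 + 6 \cdot 1 + 6 \cdot 349281 - 3546\right) + 1958530\right) 897947 = \left(\left(-24 - 3546 + 6 + 2095686 - 3546\right) + 1958530\right) 897947 = \left(2088576 + 1958530\right) 897947 = 4047106 \cdot 897947 = 3634086691382$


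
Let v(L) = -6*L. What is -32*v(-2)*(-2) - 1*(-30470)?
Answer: 31238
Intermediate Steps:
-32*v(-2)*(-2) - 1*(-30470) = -(-192)*(-2)*(-2) - 1*(-30470) = -32*12*(-2) + 30470 = -384*(-2) + 30470 = 768 + 30470 = 31238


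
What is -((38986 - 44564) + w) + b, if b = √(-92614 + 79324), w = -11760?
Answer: 17338 + I*√13290 ≈ 17338.0 + 115.28*I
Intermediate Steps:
b = I*√13290 (b = √(-13290) = I*√13290 ≈ 115.28*I)
-((38986 - 44564) + w) + b = -((38986 - 44564) - 11760) + I*√13290 = -(-5578 - 11760) + I*√13290 = -1*(-17338) + I*√13290 = 17338 + I*√13290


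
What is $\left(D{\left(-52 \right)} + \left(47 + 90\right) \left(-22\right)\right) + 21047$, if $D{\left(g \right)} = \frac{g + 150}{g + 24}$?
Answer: $\frac{36059}{2} \approx 18030.0$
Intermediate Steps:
$D{\left(g \right)} = \frac{150 + g}{24 + g}$
$\left(D{\left(-52 \right)} + \left(47 + 90\right) \left(-22\right)\right) + 21047 = \left(\frac{150 - 52}{24 - 52} + \left(47 + 90\right) \left(-22\right)\right) + 21047 = \left(\frac{1}{-28} \cdot 98 + 137 \left(-22\right)\right) + 21047 = \left(\left(- \frac{1}{28}\right) 98 - 3014\right) + 21047 = \left(- \frac{7}{2} - 3014\right) + 21047 = - \frac{6035}{2} + 21047 = \frac{36059}{2}$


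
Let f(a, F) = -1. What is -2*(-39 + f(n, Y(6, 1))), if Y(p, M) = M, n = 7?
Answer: 80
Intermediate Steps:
-2*(-39 + f(n, Y(6, 1))) = -2*(-39 - 1) = -2*(-40) = 80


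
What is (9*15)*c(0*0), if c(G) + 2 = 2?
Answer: 0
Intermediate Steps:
c(G) = 0 (c(G) = -2 + 2 = 0)
(9*15)*c(0*0) = (9*15)*0 = 135*0 = 0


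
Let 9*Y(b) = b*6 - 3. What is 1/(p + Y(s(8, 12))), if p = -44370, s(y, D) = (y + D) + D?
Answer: -1/44349 ≈ -2.2548e-5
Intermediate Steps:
s(y, D) = y + 2*D (s(y, D) = (D + y) + D = y + 2*D)
Y(b) = -⅓ + 2*b/3 (Y(b) = (b*6 - 3)/9 = (6*b - 3)/9 = (-3 + 6*b)/9 = -⅓ + 2*b/3)
1/(p + Y(s(8, 12))) = 1/(-44370 + (-⅓ + 2*(8 + 2*12)/3)) = 1/(-44370 + (-⅓ + 2*(8 + 24)/3)) = 1/(-44370 + (-⅓ + (⅔)*32)) = 1/(-44370 + (-⅓ + 64/3)) = 1/(-44370 + 21) = 1/(-44349) = -1/44349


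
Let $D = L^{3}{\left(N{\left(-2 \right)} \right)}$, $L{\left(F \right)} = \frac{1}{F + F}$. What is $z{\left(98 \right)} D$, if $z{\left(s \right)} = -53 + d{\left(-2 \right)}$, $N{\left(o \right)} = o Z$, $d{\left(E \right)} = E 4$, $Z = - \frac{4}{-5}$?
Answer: $\frac{7625}{4096} \approx 1.8616$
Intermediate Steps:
$Z = \frac{4}{5}$ ($Z = \left(-4\right) \left(- \frac{1}{5}\right) = \frac{4}{5} \approx 0.8$)
$d{\left(E \right)} = 4 E$
$N{\left(o \right)} = \frac{4 o}{5}$ ($N{\left(o \right)} = o \frac{4}{5} = \frac{4 o}{5}$)
$z{\left(s \right)} = -61$ ($z{\left(s \right)} = -53 + 4 \left(-2\right) = -53 - 8 = -61$)
$L{\left(F \right)} = \frac{1}{2 F}$
$D = - \frac{125}{4096}$ ($D = \left(\frac{1}{2 \cdot \frac{4}{5} \left(-2\right)}\right)^{3} = \left(\frac{1}{2 \left(- \frac{8}{5}\right)}\right)^{3} = \left(\frac{1}{2} \left(- \frac{5}{8}\right)\right)^{3} = \left(- \frac{5}{16}\right)^{3} = - \frac{125}{4096} \approx -0.030518$)
$z{\left(98 \right)} D = \left(-61\right) \left(- \frac{125}{4096}\right) = \frac{7625}{4096}$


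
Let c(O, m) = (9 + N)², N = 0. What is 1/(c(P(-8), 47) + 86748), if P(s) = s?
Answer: 1/86829 ≈ 1.1517e-5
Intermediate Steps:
c(O, m) = 81 (c(O, m) = (9 + 0)² = 9² = 81)
1/(c(P(-8), 47) + 86748) = 1/(81 + 86748) = 1/86829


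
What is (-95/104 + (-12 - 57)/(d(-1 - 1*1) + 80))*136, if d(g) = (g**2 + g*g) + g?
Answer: -130441/559 ≈ -233.35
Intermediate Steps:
d(g) = g + 2*g**2 (d(g) = (g**2 + g**2) + g = 2*g**2 + g = g + 2*g**2)
(-95/104 + (-12 - 57)/(d(-1 - 1*1) + 80))*136 = (-95/104 + (-12 - 57)/((-1 - 1*1)*(1 + 2*(-1 - 1*1)) + 80))*136 = (-95*1/104 - 69/((-1 - 1)*(1 + 2*(-1 - 1)) + 80))*136 = (-95/104 - 69/(-2*(1 + 2*(-2)) + 80))*136 = (-95/104 - 69/(-2*(1 - 4) + 80))*136 = (-95/104 - 69/(-2*(-3) + 80))*136 = (-95/104 - 69/(6 + 80))*136 = (-95/104 - 69/86)*136 = -7673/4472*136 = -130441/559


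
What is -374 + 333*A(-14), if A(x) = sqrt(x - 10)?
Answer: -374 + 666*I*sqrt(6) ≈ -374.0 + 1631.4*I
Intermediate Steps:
A(x) = sqrt(-10 + x)
-374 + 333*A(-14) = -374 + 333*sqrt(-10 - 14) = -374 + 333*sqrt(-24) = -374 + 333*(2*I*sqrt(6)) = -374 + 666*I*sqrt(6)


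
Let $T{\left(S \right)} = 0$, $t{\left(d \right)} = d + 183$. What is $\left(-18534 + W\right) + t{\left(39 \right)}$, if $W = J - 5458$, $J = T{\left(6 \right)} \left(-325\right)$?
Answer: $-23770$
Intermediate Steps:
$t{\left(d \right)} = 183 + d$
$J = 0$ ($J = 0 \left(-325\right) = 0$)
$W = -5458$ ($W = 0 - 5458 = -5458$)
$\left(-18534 + W\right) + t{\left(39 \right)} = \left(-18534 - 5458\right) + \left(183 + 39\right) = -23992 + 222 = -23770$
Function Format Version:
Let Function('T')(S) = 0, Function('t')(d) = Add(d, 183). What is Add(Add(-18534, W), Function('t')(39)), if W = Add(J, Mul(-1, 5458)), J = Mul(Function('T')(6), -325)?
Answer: -23770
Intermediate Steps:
Function('t')(d) = Add(183, d)
J = 0 (J = Mul(0, -325) = 0)
W = -5458 (W = Add(0, Mul(-1, 5458)) = Add(0, -5458) = -5458)
Add(Add(-18534, W), Function('t')(39)) = Add(Add(-18534, -5458), Add(183, 39)) = Add(-23992, 222) = -23770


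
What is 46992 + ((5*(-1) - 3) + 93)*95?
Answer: 55067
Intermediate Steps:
46992 + ((5*(-1) - 3) + 93)*95 = 46992 + ((-5 - 3) + 93)*95 = 46992 + (-8 + 93)*95 = 46992 + 85*95 = 46992 + 8075 = 55067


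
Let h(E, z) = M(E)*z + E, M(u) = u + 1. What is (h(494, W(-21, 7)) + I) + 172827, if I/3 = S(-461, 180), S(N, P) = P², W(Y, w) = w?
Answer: 273986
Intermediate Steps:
M(u) = 1 + u
I = 97200 (I = 3*180² = 3*32400 = 97200)
h(E, z) = E + z*(1 + E) (h(E, z) = (1 + E)*z + E = z*(1 + E) + E = E + z*(1 + E))
(h(494, W(-21, 7)) + I) + 172827 = ((494 + 7*(1 + 494)) + 97200) + 172827 = ((494 + 7*495) + 97200) + 172827 = ((494 + 3465) + 97200) + 172827 = (3959 + 97200) + 172827 = 101159 + 172827 = 273986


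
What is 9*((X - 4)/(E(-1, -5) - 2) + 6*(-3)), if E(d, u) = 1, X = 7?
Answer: -189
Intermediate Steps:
9*((X - 4)/(E(-1, -5) - 2) + 6*(-3)) = 9*((7 - 4)/(1 - 2) + 6*(-3)) = 9*(3/(-1) - 18) = 9*(3*(-1) - 18) = 9*(-3 - 18) = 9*(-21) = -189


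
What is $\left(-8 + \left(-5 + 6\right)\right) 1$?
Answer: $-7$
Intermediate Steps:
$\left(-8 + \left(-5 + 6\right)\right) 1 = \left(-8 + 1\right) 1 = \left(-7\right) 1 = -7$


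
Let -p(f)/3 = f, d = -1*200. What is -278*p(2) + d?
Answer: 1468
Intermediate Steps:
d = -200
p(f) = -3*f
-278*p(2) + d = -(-834)*2 - 200 = -278*(-6) - 200 = 1668 - 200 = 1468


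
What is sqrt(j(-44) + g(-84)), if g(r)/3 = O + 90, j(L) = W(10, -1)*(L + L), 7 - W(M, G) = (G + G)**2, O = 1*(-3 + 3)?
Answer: sqrt(6) ≈ 2.4495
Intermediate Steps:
O = 0 (O = 1*0 = 0)
W(M, G) = 7 - 4*G**2 (W(M, G) = 7 - (G + G)**2 = 7 - (2*G)**2 = 7 - 4*G**2)
j(L) = 6*L (j(L) = (7 - 4*(-1)**2)*(L + L) = (7 - 4*1)*(2*L) = (7 - 4)*(2*L) = 3*(2*L) = 6*L)
g(r) = 270 (g(r) = 3*(0 + 90) = 3*90 = 270)
sqrt(j(-44) + g(-84)) = sqrt(6*(-44) + 270) = sqrt(-264 + 270) = sqrt(6)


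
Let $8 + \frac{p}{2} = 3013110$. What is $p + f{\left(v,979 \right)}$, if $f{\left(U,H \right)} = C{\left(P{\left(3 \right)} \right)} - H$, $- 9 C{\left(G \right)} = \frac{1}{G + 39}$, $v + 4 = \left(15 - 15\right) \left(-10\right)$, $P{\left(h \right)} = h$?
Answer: $\frac{2277535049}{378} \approx 6.0252 \cdot 10^{6}$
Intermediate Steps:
$p = 6026204$ ($p = -16 + 2 \cdot 3013110 = -16 + 6026220 = 6026204$)
$v = -4$ ($v = -4 + \left(15 - 15\right) \left(-10\right) = -4 + 0 \left(-10\right) = -4 + 0 = -4$)
$C{\left(G \right)} = - \frac{1}{9 \left(39 + G\right)}$ ($C{\left(G \right)} = - \frac{1}{9 \left(G + 39\right)} = - \frac{1}{9 \left(39 + G\right)}$)
$f{\left(U,H \right)} = - \frac{1}{378} - H$ ($f{\left(U,H \right)} = - \frac{1}{351 + 9 \cdot 3} - H = - \frac{1}{351 + 27} - H = - \frac{1}{378} - H$)
$p + f{\left(v,979 \right)} = 6026204 - \frac{370063}{378} = \frac{2277535049}{378}$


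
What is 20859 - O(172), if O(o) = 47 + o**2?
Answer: -8772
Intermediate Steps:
20859 - O(172) = 20859 - (47 + 172**2) = 20859 - (47 + 29584) = 20859 - 1*29631 = 20859 - 29631 = -8772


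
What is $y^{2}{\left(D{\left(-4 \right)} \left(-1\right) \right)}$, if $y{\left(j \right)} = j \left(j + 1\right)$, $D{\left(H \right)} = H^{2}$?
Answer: $57600$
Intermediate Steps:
$y{\left(j \right)} = j \left(1 + j\right)$
$y^{2}{\left(D{\left(-4 \right)} \left(-1\right) \right)} = \left(\left(-4\right)^{2} \left(-1\right) \left(1 + \left(-4\right)^{2} \left(-1\right)\right)\right)^{2} = \left(16 \left(-1\right) \left(1 + 16 \left(-1\right)\right)\right)^{2} = \left(- 16 \left(1 - 16\right)\right)^{2} = \left(\left(-16\right) \left(-15\right)\right)^{2} = 240^{2} = 57600$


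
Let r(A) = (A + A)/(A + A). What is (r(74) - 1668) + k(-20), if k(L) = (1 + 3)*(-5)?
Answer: -1687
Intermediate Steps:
k(L) = -20 (k(L) = 4*(-5) = -20)
r(A) = 1 (r(A) = (2*A)/((2*A)) = (2*A)*(1/(2*A)) = 1)
(r(74) - 1668) + k(-20) = (1 - 1668) - 20 = -1667 - 20 = -1687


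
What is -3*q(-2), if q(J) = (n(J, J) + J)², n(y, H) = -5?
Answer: -147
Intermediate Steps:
q(J) = (-5 + J)²
-3*q(-2) = -3*(-5 - 2)² = -3*(-7)² = -3*49 = -147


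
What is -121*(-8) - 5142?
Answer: -4174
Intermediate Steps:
-121*(-8) - 5142 = 968 - 5142 = -4174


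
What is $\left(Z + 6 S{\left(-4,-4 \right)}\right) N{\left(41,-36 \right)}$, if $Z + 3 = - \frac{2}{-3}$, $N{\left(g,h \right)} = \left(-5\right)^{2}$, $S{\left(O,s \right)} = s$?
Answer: $- \frac{1975}{3} \approx -658.33$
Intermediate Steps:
$N{\left(g,h \right)} = 25$
$Z = - \frac{7}{3}$ ($Z = -3 - \frac{2}{-3} = -3 - - \frac{2}{3} = -3 + \frac{2}{3} = - \frac{7}{3} \approx -2.3333$)
$\left(Z + 6 S{\left(-4,-4 \right)}\right) N{\left(41,-36 \right)} = \left(- \frac{7}{3} + 6 \left(-4\right)\right) 25 = \left(- \frac{7}{3} - 24\right) 25 = \left(- \frac{79}{3}\right) 25 = - \frac{1975}{3}$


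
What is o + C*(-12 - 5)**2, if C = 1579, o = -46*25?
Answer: 455181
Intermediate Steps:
o = -1150
o + C*(-12 - 5)**2 = -1150 + 1579*(-12 - 5)**2 = -1150 + 1579*(-17)**2 = -1150 + 1579*289 = -1150 + 456331 = 455181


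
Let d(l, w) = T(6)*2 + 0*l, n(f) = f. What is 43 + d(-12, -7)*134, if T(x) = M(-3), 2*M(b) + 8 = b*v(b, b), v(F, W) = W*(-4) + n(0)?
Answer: -5853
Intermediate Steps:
v(F, W) = -4*W (v(F, W) = W*(-4) + 0 = -4*W + 0 = -4*W)
M(b) = -4 - 2*b**2 (M(b) = -4 + (b*(-4*b))/2 = -4 + (-4*b**2)/2 = -4 - 2*b**2)
T(x) = -22 (T(x) = -4 - 2*(-3)**2 = -4 - 2*9 = -4 - 18 = -22)
d(l, w) = -44 (d(l, w) = -22*2 + 0*l = -44 + 0 = -44)
43 + d(-12, -7)*134 = 43 - 44*134 = 43 - 5896 = -5853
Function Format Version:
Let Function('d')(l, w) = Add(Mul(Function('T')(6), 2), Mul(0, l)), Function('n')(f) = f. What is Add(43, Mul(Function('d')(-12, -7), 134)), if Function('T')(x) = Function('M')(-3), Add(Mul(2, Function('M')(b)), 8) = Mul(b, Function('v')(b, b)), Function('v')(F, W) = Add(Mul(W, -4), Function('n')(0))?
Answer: -5853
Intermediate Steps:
Function('v')(F, W) = Mul(-4, W) (Function('v')(F, W) = Add(Mul(W, -4), 0) = Add(Mul(-4, W), 0) = Mul(-4, W))
Function('M')(b) = Add(-4, Mul(-2, Pow(b, 2))) (Function('M')(b) = Add(-4, Mul(Rational(1, 2), Mul(b, Mul(-4, b)))) = Add(-4, Mul(Rational(1, 2), Mul(-4, Pow(b, 2)))) = Add(-4, Mul(-2, Pow(b, 2))))
Function('T')(x) = -22 (Function('T')(x) = Add(-4, Mul(-2, Pow(-3, 2))) = Add(-4, Mul(-2, 9)) = Add(-4, -18) = -22)
Function('d')(l, w) = -44 (Function('d')(l, w) = Add(Mul(-22, 2), Mul(0, l)) = Add(-44, 0) = -44)
Add(43, Mul(Function('d')(-12, -7), 134)) = Add(43, Mul(-44, 134)) = Add(43, -5896) = -5853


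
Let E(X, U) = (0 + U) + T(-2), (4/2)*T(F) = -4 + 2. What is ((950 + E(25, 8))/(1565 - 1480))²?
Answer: 915849/7225 ≈ 126.76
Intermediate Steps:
T(F) = -1 (T(F) = (-4 + 2)/2 = (½)*(-2) = -1)
E(X, U) = -1 + U (E(X, U) = (0 + U) - 1 = U - 1 = -1 + U)
((950 + E(25, 8))/(1565 - 1480))² = ((950 + (-1 + 8))/(1565 - 1480))² = ((950 + 7)/85)² = (957*(1/85))² = (957/85)² = 915849/7225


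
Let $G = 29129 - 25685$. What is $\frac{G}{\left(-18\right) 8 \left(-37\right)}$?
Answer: $\frac{287}{444} \approx 0.6464$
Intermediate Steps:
$G = 3444$
$\frac{G}{\left(-18\right) 8 \left(-37\right)} = \frac{3444}{\left(-18\right) 8 \left(-37\right)} = \frac{3444}{\left(-144\right) \left(-37\right)} = \frac{3444}{5328} = 3444 \cdot \frac{1}{5328} = \frac{287}{444}$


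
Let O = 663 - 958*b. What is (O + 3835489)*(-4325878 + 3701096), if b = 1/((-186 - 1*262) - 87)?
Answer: -1282266513133396/535 ≈ -2.3968e+12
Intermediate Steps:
b = -1/535 (b = 1/((-186 - 262) - 87) = 1/(-448 - 87) = 1/(-535) = -1/535 ≈ -0.0018692)
O = 355663/535 (O = 663 - 958*(-1/535) = 663 + 958/535 = 355663/535 ≈ 664.79)
(O + 3835489)*(-4325878 + 3701096) = (355663/535 + 3835489)*(-4325878 + 3701096) = (2052342278/535)*(-624782) = -1282266513133396/535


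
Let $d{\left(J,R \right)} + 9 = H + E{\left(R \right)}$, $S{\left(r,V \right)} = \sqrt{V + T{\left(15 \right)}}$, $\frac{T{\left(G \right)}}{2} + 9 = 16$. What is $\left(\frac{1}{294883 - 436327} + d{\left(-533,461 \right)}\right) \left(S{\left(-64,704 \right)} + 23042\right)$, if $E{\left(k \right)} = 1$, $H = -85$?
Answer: $- \frac{151550609653}{70722} - \frac{13154293 \sqrt{718}}{141444} \approx -2.1454 \cdot 10^{6}$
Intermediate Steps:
$T{\left(G \right)} = 14$ ($T{\left(G \right)} = -18 + 2 \cdot 16 = -18 + 32 = 14$)
$S{\left(r,V \right)} = \sqrt{14 + V}$ ($S{\left(r,V \right)} = \sqrt{V + 14} = \sqrt{14 + V}$)
$d{\left(J,R \right)} = -93$ ($d{\left(J,R \right)} = -9 + \left(-85 + 1\right) = -9 - 84 = -93$)
$\left(\frac{1}{294883 - 436327} + d{\left(-533,461 \right)}\right) \left(S{\left(-64,704 \right)} + 23042\right) = \left(\frac{1}{294883 - 436327} - 93\right) \left(\sqrt{14 + 704} + 23042\right) = \left(\frac{1}{-141444} - 93\right) \left(\sqrt{718} + 23042\right) = \left(- \frac{1}{141444} - 93\right) \left(23042 + \sqrt{718}\right) = - \frac{13154293 \left(23042 + \sqrt{718}\right)}{141444} = - \frac{151550609653}{70722} - \frac{13154293 \sqrt{718}}{141444}$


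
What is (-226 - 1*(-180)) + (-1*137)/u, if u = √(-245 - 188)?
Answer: -46 + 137*I*√433/433 ≈ -46.0 + 6.5838*I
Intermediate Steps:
u = I*√433 (u = √(-433) = I*√433 ≈ 20.809*I)
(-226 - 1*(-180)) + (-1*137)/u = (-226 - 1*(-180)) + (-1*137)/((I*√433)) = (-226 + 180) - I*√433/433*(-137) = -46 + 137*I*√433/433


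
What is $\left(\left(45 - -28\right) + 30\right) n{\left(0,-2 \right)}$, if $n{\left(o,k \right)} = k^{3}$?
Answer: $-824$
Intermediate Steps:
$\left(\left(45 - -28\right) + 30\right) n{\left(0,-2 \right)} = \left(\left(45 - -28\right) + 30\right) \left(-2\right)^{3} = \left(\left(45 + 28\right) + 30\right) \left(-8\right) = \left(73 + 30\right) \left(-8\right) = 103 \left(-8\right) = -824$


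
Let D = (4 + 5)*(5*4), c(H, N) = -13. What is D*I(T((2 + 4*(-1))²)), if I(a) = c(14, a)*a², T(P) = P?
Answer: -37440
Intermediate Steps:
D = 180 (D = 9*20 = 180)
I(a) = -13*a²
D*I(T((2 + 4*(-1))²)) = 180*(-13*(2 + 4*(-1))⁴) = 180*(-13*(2 - 4)⁴) = 180*(-13*((-2)²)²) = 180*(-13*4²) = 180*(-13*16) = 180*(-208) = -37440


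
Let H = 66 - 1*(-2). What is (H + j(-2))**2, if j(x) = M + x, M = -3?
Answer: 3969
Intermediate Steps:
j(x) = -3 + x
H = 68 (H = 66 + 2 = 68)
(H + j(-2))**2 = (68 + (-3 - 2))**2 = (68 - 5)**2 = 63**2 = 3969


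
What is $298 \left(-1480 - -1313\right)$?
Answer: $-49766$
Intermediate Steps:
$298 \left(-1480 - -1313\right) = 298 \left(-1480 + 1313\right) = 298 \left(-167\right) = -49766$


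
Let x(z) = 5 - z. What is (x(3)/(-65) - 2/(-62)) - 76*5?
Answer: -765697/2015 ≈ -380.00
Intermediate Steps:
(x(3)/(-65) - 2/(-62)) - 76*5 = ((5 - 1*3)/(-65) - 2/(-62)) - 76*5 = ((5 - 3)*(-1/65) - 2*(-1/62)) - 380 = (2*(-1/65) + 1/31) - 380 = (-2/65 + 1/31) - 380 = 3/2015 - 380 = -765697/2015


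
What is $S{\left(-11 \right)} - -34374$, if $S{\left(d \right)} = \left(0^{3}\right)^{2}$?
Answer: $34374$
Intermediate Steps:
$S{\left(d \right)} = 0$ ($S{\left(d \right)} = 0^{2} = 0$)
$S{\left(-11 \right)} - -34374 = 0 - -34374 = 0 + 34374 = 34374$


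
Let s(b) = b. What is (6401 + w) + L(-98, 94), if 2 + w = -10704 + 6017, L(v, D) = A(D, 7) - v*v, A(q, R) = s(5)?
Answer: -7887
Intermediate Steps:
A(q, R) = 5
L(v, D) = 5 - v² (L(v, D) = 5 - v*v = 5 - v²)
w = -4689 (w = -2 + (-10704 + 6017) = -2 - 4687 = -4689)
(6401 + w) + L(-98, 94) = (6401 - 4689) + (5 - 1*(-98)²) = 1712 + (5 - 1*9604) = 1712 + (5 - 9604) = 1712 - 9599 = -7887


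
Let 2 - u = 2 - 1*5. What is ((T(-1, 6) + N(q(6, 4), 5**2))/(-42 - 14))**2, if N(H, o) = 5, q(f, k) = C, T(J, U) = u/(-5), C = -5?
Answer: 1/196 ≈ 0.0051020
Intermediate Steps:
u = 5 (u = 2 - (2 - 1*5) = 2 - (2 - 5) = 2 - 1*(-3) = 2 + 3 = 5)
T(J, U) = -1 (T(J, U) = 5/(-5) = 5*(-1/5) = -1)
q(f, k) = -5
((T(-1, 6) + N(q(6, 4), 5**2))/(-42 - 14))**2 = ((-1 + 5)/(-42 - 14))**2 = (4/(-56))**2 = (4*(-1/56))**2 = (-1/14)**2 = 1/196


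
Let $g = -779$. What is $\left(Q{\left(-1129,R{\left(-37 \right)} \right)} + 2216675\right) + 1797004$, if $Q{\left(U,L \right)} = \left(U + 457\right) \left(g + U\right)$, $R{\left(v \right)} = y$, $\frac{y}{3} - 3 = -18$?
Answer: $5295855$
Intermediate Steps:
$y = -45$ ($y = 9 + 3 \left(-18\right) = 9 - 54 = -45$)
$R{\left(v \right)} = -45$
$Q{\left(U,L \right)} = \left(-779 + U\right) \left(457 + U\right)$ ($Q{\left(U,L \right)} = \left(U + 457\right) \left(-779 + U\right) = \left(457 + U\right) \left(-779 + U\right) = \left(-779 + U\right) \left(457 + U\right)$)
$\left(Q{\left(-1129,R{\left(-37 \right)} \right)} + 2216675\right) + 1797004 = \left(\left(-356003 + \left(-1129\right)^{2} - -363538\right) + 2216675\right) + 1797004 = \left(\left(-356003 + 1274641 + 363538\right) + 2216675\right) + 1797004 = \left(1282176 + 2216675\right) + 1797004 = 3498851 + 1797004 = 5295855$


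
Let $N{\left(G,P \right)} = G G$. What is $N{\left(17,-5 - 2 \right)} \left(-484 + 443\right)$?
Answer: $-11849$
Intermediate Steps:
$N{\left(G,P \right)} = G^{2}$
$N{\left(17,-5 - 2 \right)} \left(-484 + 443\right) = 17^{2} \left(-484 + 443\right) = 289 \left(-41\right) = -11849$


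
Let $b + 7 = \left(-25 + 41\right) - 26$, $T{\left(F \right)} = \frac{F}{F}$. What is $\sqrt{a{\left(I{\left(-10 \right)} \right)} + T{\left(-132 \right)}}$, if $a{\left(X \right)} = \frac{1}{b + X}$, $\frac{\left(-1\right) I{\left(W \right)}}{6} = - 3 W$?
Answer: $\frac{14 \sqrt{197}}{197} \approx 0.99746$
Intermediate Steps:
$T{\left(F \right)} = 1$
$I{\left(W \right)} = 18 W$ ($I{\left(W \right)} = - 6 \left(- 3 W\right) = 18 W$)
$b = -17$ ($b = -7 + \left(\left(-25 + 41\right) - 26\right) = -7 + \left(16 - 26\right) = -7 - 10 = -17$)
$a{\left(X \right)} = \frac{1}{-17 + X}$
$\sqrt{a{\left(I{\left(-10 \right)} \right)} + T{\left(-132 \right)}} = \sqrt{\frac{1}{-17 + 18 \left(-10\right)} + 1} = \sqrt{\frac{1}{-17 - 180} + 1} = \sqrt{\frac{1}{-197} + 1} = \sqrt{- \frac{1}{197} + 1} = \sqrt{\frac{196}{197}} = \frac{14 \sqrt{197}}{197}$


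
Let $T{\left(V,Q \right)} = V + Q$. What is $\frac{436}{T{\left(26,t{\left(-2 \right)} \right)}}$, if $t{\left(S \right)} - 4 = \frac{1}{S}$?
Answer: $\frac{872}{59} \approx 14.78$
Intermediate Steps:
$t{\left(S \right)} = 4 + \frac{1}{S}$
$T{\left(V,Q \right)} = Q + V$
$\frac{436}{T{\left(26,t{\left(-2 \right)} \right)}} = \frac{436}{\left(4 + \frac{1}{-2}\right) + 26} = \frac{436}{\left(4 - \frac{1}{2}\right) + 26} = \frac{436}{\frac{7}{2} + 26} = \frac{436}{\frac{59}{2}} = 436 \cdot \frac{2}{59} = \frac{872}{59}$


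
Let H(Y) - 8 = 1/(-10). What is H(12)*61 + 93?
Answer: 5749/10 ≈ 574.90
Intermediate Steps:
H(Y) = 79/10 (H(Y) = 8 + 1/(-10) = 8 - 1/10 = 79/10)
H(12)*61 + 93 = (79/10)*61 + 93 = 4819/10 + 93 = 5749/10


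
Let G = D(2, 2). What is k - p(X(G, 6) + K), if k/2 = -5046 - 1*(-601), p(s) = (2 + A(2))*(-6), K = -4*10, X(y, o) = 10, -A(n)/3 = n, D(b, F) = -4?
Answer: -8914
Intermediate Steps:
A(n) = -3*n
G = -4
K = -40
p(s) = 24 (p(s) = (2 - 3*2)*(-6) = (2 - 6)*(-6) = -4*(-6) = 24)
k = -8890 (k = 2*(-5046 - 1*(-601)) = 2*(-5046 + 601) = 2*(-4445) = -8890)
k - p(X(G, 6) + K) = -8890 - 1*24 = -8890 - 24 = -8914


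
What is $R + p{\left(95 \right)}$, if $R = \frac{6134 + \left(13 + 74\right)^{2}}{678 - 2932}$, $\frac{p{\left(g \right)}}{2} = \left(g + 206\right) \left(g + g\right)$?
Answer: $\frac{257798817}{2254} \approx 1.1437 \cdot 10^{5}$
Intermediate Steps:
$p{\left(g \right)} = 4 g \left(206 + g\right)$ ($p{\left(g \right)} = 2 \left(g + 206\right) \left(g + g\right) = 2 \left(206 + g\right) 2 g = 2 \cdot 2 g \left(206 + g\right) = 4 g \left(206 + g\right)$)
$R = - \frac{13703}{2254}$ ($R = \frac{6134 + 87^{2}}{-2254} = \left(6134 + 7569\right) \left(- \frac{1}{2254}\right) = 13703 \left(- \frac{1}{2254}\right) = - \frac{13703}{2254} \approx -6.0794$)
$R + p{\left(95 \right)} = - \frac{13703}{2254} + 4 \cdot 95 \left(206 + 95\right) = - \frac{13703}{2254} + 4 \cdot 95 \cdot 301 = - \frac{13703}{2254} + 114380 = \frac{257798817}{2254}$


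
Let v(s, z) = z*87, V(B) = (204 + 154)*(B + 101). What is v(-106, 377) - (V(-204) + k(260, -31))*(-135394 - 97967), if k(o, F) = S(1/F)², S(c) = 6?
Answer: -8596519719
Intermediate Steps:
V(B) = 36158 + 358*B (V(B) = 358*(101 + B) = 36158 + 358*B)
v(s, z) = 87*z
k(o, F) = 36 (k(o, F) = 6² = 36)
v(-106, 377) - (V(-204) + k(260, -31))*(-135394 - 97967) = 87*377 - ((36158 + 358*(-204)) + 36)*(-135394 - 97967) = 32799 - ((36158 - 73032) + 36)*(-233361) = 32799 - (-36874 + 36)*(-233361) = 32799 - (-36838)*(-233361) = 32799 - 1*8596552518 = 32799 - 8596552518 = -8596519719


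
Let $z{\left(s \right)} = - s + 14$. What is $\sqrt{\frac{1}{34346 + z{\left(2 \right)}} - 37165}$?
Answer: $\frac{i \sqrt{43872247940702}}{34358} \approx 192.78 i$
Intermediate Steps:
$z{\left(s \right)} = 14 - s$
$\sqrt{\frac{1}{34346 + z{\left(2 \right)}} - 37165} = \sqrt{\frac{1}{34346 + \left(14 - 2\right)} - 37165} = \sqrt{\frac{1}{34346 + 12} - 37165} = \sqrt{\frac{1}{34358} - 37165} = \sqrt{- \frac{1276915069}{34358}} = \frac{i \sqrt{43872247940702}}{34358}$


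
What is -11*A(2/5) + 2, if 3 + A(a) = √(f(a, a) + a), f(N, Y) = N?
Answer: 35 - 22*√5/5 ≈ 25.161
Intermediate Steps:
A(a) = -3 + √2*√a (A(a) = -3 + √(a + a) = -3 + √(2*a) = -3 + √2*√a)
-11*A(2/5) + 2 = -11*(-3 + √2*√(2/5)) + 2 = -11*(-3 + √2*√(2*(⅕))) + 2 = -11*(-3 + √2*√(⅖)) + 2 = -11*(-3 + √2*(√10/5)) + 2 = -11*(-3 + 2*√5/5) + 2 = (33 - 22*√5/5) + 2 = 35 - 22*√5/5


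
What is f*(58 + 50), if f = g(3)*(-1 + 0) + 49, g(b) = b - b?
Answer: 5292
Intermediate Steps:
g(b) = 0
f = 49 (f = 0*(-1 + 0) + 49 = 0*(-1) + 49 = 0 + 49 = 49)
f*(58 + 50) = 49*(58 + 50) = 49*108 = 5292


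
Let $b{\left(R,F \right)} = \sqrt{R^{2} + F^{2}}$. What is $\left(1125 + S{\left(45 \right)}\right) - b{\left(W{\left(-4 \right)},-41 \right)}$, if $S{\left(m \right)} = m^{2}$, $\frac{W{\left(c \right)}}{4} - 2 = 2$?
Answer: $3150 - \sqrt{1937} \approx 3106.0$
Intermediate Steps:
$W{\left(c \right)} = 16$ ($W{\left(c \right)} = 8 + 4 \cdot 2 = 8 + 8 = 16$)
$b{\left(R,F \right)} = \sqrt{F^{2} + R^{2}}$
$\left(1125 + S{\left(45 \right)}\right) - b{\left(W{\left(-4 \right)},-41 \right)} = \left(1125 + 45^{2}\right) - \sqrt{\left(-41\right)^{2} + 16^{2}} = \left(1125 + 2025\right) - \sqrt{1681 + 256} = 3150 - \sqrt{1937}$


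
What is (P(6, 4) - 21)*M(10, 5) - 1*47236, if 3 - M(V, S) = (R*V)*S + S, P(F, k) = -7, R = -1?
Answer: -48580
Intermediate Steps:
M(V, S) = 3 - S + S*V (M(V, S) = 3 - ((-V)*S + S) = 3 - (-S*V + S) = 3 - (S - S*V) = 3 + (-S + S*V) = 3 - S + S*V)
(P(6, 4) - 21)*M(10, 5) - 1*47236 = (-7 - 21)*(3 - 1*5 + 5*10) - 1*47236 = -28*(3 - 5 + 50) - 47236 = -28*48 - 47236 = -1344 - 47236 = -48580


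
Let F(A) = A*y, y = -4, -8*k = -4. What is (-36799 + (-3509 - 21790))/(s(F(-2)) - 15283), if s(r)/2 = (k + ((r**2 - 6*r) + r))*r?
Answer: 62098/14891 ≈ 4.1702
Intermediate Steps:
k = 1/2 (k = -1/8*(-4) = 1/2 ≈ 0.50000)
F(A) = -4*A (F(A) = A*(-4) = -4*A)
s(r) = 2*r*(1/2 + r**2 - 5*r) (s(r) = 2*((1/2 + ((r**2 - 6*r) + r))*r) = 2*((1/2 + (r**2 - 5*r))*r) = 2*((1/2 + r**2 - 5*r)*r) = 2*(r*(1/2 + r**2 - 5*r)) = 2*r*(1/2 + r**2 - 5*r))
(-36799 + (-3509 - 21790))/(s(F(-2)) - 15283) = (-36799 + (-3509 - 21790))/((-4*(-2))*(1 - (-40)*(-2) + 2*(-4*(-2))**2) - 15283) = (-36799 - 25299)/(8*(1 - 10*8 + 2*8**2) - 15283) = -62098/(8*(1 - 80 + 2*64) - 15283) = -62098/(8*(1 - 80 + 128) - 15283) = -62098/(8*49 - 15283) = -62098/(392 - 15283) = -62098/(-14891) = -62098*(-1/14891) = 62098/14891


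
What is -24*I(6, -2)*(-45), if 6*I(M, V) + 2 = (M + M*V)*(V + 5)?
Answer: -3600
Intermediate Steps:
I(M, V) = -1/3 + (5 + V)*(M + M*V)/6 (I(M, V) = -1/3 + ((M + M*V)*(V + 5))/6 = -1/3 + ((M + M*V)*(5 + V))/6 = -1/3 + ((5 + V)*(M + M*V))/6 = -1/3 + (5 + V)*(M + M*V)/6)
-24*I(6, -2)*(-45) = -24*(-1/3 + (5/6)*6 + 6*(-2) + (1/6)*6*(-2)**2)*(-45) = -24*(-1/3 + 5 - 12 + (1/6)*6*4)*(-45) = -24*(-1/3 + 5 - 12 + 4)*(-45) = -24*(-10/3)*(-45) = 80*(-45) = -3600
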